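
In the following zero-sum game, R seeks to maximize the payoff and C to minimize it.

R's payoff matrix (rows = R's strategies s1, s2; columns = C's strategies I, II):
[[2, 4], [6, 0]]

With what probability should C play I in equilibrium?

Row minima are 2 and 0, so R's maximin is 2; column maxima are 6 and 4, so C's minimax is 4. These differ, so the equilibrium is in mixed strategies.
Let C play I with probability q. R is indifferent when 2q + 4(1−q) = 6q, giving q = 1/2.

1/2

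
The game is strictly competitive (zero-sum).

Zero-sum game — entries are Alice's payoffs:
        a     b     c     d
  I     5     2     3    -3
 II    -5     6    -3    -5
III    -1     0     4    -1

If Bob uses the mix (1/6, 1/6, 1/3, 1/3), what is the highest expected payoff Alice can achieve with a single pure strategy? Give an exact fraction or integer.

I: (5)·(1/6) + (2)·(1/6) + (3)·(1/3) + (-3)·(1/3) = 7/6.
II: (-5)·(1/6) + (6)·(1/6) + (-3)·(1/3) + (-5)·(1/3) = -5/2.
III: (-1)·(1/6) + (0)·(1/6) + (4)·(1/3) + (-1)·(1/3) = 5/6.
The best pure response is I with expected payoff 7/6.

7/6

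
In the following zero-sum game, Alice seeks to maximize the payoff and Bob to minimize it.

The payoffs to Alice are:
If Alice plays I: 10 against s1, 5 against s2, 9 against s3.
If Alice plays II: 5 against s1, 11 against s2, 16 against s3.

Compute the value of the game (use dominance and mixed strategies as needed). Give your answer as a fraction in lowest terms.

Column s3 is strictly dominated by s2 for Bob (it gives Alice more in every row).
The remaining 2×2 game on (I, II) × (s1, s2) has no saddle point. Let Alice play I with probability p; indifference gives 10p + 5(1−p) = 5p + 11(1−p), so p = 6/11.
Similarly Bob's optimal q on s1 is 6/11, and the value is 10·(6/11) + (5)·(5/11) = 85/11.

85/11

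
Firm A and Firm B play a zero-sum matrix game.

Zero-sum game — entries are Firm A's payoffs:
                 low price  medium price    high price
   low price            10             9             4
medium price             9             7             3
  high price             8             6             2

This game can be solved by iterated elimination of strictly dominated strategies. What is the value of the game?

4

Row medium price is strictly dominated by row low price (10>9, 9>7, 4>3); eliminate medium price.
Row high price is strictly dominated by row low price (10>8, 9>6, 4>2); eliminate high price.
Column low price is strictly dominated by medium price for Firm B (9<10); eliminate low price.
Column medium price is strictly dominated by high price for Firm B (4<9); eliminate medium price.
Only (low price, high price) remains, with payoff 4.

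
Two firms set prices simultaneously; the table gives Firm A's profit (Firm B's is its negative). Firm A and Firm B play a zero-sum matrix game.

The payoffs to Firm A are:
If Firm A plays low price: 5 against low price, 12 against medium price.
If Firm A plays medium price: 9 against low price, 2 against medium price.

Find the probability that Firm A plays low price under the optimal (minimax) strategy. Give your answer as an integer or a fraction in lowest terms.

Row minima are 5 and 2, so Firm A's maximin is 5; column maxima are 9 and 12, so Firm B's minimax is 9. These differ, so the equilibrium is in mixed strategies.
Let Firm A play low price with probability p. Firm B is indifferent when 5p + 9(1−p) = 12p + 2(1−p), giving p = 1/2.

1/2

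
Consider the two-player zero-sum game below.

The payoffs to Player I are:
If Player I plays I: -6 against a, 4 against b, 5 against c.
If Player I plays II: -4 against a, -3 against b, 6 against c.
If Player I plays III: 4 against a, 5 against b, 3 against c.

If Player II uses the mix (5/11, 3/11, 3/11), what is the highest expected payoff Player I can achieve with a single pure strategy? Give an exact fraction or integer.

I: (-6)·(5/11) + (4)·(3/11) + (5)·(3/11) = -3/11.
II: (-4)·(5/11) + (-3)·(3/11) + (6)·(3/11) = -1.
III: (4)·(5/11) + (5)·(3/11) + (3)·(3/11) = 4.
The best pure response is III with expected payoff 4.

4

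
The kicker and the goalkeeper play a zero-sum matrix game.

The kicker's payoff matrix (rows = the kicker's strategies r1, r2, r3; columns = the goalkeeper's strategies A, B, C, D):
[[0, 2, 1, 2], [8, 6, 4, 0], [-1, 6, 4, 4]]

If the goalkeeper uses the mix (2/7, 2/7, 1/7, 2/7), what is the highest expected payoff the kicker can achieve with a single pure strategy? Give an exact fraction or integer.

32/7

r1: (0)·(2/7) + (2)·(2/7) + (1)·(1/7) + (2)·(2/7) = 9/7.
r2: (8)·(2/7) + (6)·(2/7) + (4)·(1/7) + (0)·(2/7) = 32/7.
r3: (-1)·(2/7) + (6)·(2/7) + (4)·(1/7) + (4)·(2/7) = 22/7.
The best pure response is r2 with expected payoff 32/7.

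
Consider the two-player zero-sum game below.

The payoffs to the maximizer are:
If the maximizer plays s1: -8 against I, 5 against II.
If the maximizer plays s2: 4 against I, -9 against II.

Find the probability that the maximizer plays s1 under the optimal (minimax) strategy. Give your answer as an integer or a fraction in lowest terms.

1/2

Row minima are -8 and -9, so the maximizer's maximin is -8; column maxima are 4 and 5, so the minimizer's minimax is 4. These differ, so the equilibrium is in mixed strategies.
Let the maximizer play s1 with probability p. The minimizer is indifferent when −8p + 4(1−p) = 5p − 9(1−p), giving p = 1/2.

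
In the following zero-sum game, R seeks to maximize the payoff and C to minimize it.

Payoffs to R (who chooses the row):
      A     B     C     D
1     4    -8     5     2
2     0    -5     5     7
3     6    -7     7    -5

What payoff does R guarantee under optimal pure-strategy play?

-5

Row minima: -8, -5, -7 → R's maximin is -5.
Column maxima: 6, -5, 7, 7 → C's minimax is -5.
They coincide at (2, B), so the value is -5.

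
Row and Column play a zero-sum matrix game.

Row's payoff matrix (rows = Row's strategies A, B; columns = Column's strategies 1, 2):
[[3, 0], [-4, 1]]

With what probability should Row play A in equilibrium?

Row minima are 0 and -4, so Row's maximin is 0; column maxima are 3 and 1, so Column's minimax is 1. These differ, so the equilibrium is in mixed strategies.
Let Row play A with probability p. Column is indifferent when 3p − 4(1−p) = (1−p), giving p = 5/8.

5/8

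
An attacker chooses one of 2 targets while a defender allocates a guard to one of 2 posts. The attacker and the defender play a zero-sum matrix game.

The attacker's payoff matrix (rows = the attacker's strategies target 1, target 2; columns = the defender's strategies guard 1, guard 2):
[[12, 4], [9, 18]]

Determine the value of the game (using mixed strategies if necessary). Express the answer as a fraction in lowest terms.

180/17

Row minima are 4 and 9, so the attacker's maximin is 9; column maxima are 12 and 18, so the defender's minimax is 12. These differ, so the equilibrium is in mixed strategies.
Let the attacker play target 1 with probability p. The defender is indifferent when 12p + 9(1−p) = 4p + 18(1−p), giving p = 9/17.
Let the defender play guard 1 with probability q. The attacker is indifferent when 12q + 4(1−q) = 9q + 18(1−q), giving q = 14/17.
The value is 12·(14/17) + (4)·(3/17) = 180/17.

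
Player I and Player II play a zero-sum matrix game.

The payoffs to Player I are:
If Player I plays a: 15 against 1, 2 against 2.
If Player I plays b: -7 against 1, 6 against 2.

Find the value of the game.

4

Row minima are 2 and -7, so Player I's maximin is 2; column maxima are 15 and 6, so Player II's minimax is 6. These differ, so the equilibrium is in mixed strategies.
Let Player I play a with probability p. Player II is indifferent when 15p − 7(1−p) = 2p + 6(1−p), giving p = 1/2.
Let Player II play 1 with probability q. Player I is indifferent when 15q + 2(1−q) = −7q + 6(1−q), giving q = 2/13.
The value is 15·(2/13) + (2)·(11/13) = 4.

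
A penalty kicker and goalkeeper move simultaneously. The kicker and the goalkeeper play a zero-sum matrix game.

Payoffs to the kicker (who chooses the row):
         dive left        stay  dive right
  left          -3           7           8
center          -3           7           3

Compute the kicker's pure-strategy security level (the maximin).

The worst-case payoff for each row is left: -3, center: -3.
The best of these is -3.

-3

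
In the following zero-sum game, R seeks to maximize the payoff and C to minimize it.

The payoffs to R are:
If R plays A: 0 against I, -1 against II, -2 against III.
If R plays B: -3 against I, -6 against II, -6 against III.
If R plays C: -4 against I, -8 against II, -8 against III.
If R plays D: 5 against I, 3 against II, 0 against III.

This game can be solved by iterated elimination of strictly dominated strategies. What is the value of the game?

Row A is strictly dominated by row D (5>0, 3>-1, 0>-2); eliminate A.
Row C is strictly dominated by row B (-3>-4, -6>-8, -6>-8); eliminate C.
Column I is strictly dominated by II for C (-6<-3, 3<5); eliminate I.
Row B is strictly dominated by row D (3>-6, 0>-6); eliminate B.
Column II is strictly dominated by III for C (0<3); eliminate II.
Only (D, III) remains, with payoff 0.

0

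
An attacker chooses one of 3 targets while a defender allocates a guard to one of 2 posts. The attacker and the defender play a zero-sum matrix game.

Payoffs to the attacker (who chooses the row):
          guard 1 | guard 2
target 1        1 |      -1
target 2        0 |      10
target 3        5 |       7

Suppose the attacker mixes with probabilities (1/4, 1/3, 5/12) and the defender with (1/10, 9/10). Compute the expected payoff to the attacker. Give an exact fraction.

Against (1/10, 9/10), each row's expected payoff is target 1: -4/5; target 2: 9; target 3: 34/5.
Taking the (1/4, 1/3, 5/12)-weighted average: (1/4)·(-4/5) + (1/3)·(9) + (5/12)·(34/5) = 169/30.

169/30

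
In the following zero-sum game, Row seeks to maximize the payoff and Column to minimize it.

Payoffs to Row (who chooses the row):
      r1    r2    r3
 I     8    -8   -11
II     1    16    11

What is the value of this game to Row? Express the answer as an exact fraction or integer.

Column r2 is strictly dominated by r3 for Column (it gives Row more in every row).
The remaining 2×2 game on (I, II) × (r1, r3) has no saddle point. Let Row play I with probability p; indifference gives 8p + (1−p) = −11p + 11(1−p), so p = 10/29.
Similarly Column's optimal q on r1 is 22/29, and the value is 8·(22/29) + (-11)·(7/29) = 99/29.

99/29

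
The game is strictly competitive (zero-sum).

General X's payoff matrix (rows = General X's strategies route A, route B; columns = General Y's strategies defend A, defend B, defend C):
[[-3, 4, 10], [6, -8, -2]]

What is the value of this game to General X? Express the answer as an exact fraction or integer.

Column defend C is strictly dominated by defend B for General Y (it gives General X more in every row).
The remaining 2×2 game on (route A, route B) × (defend A, defend B) has no saddle point. Let General X play route A with probability p; indifference gives −3p + 6(1−p) = 4p − 8(1−p), so p = 2/3.
Similarly General Y's optimal q on defend A is 4/7, and the value is -3·(4/7) + (4)·(3/7) = 0.

0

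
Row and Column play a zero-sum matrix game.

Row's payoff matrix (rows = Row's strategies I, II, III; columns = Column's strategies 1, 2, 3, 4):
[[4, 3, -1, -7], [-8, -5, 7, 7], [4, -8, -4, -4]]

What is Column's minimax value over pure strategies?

3

The worst case (largest entry) in each column is 1: 4, 2: 3, 3: 7, 4: 7.
The best (smallest) of these is 3.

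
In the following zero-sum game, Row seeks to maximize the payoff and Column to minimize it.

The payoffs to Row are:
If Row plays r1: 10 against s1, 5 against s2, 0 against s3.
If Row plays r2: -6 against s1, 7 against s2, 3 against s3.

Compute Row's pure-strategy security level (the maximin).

The worst-case payoff for each row is r1: 0, r2: -6.
The best of these is 0.

0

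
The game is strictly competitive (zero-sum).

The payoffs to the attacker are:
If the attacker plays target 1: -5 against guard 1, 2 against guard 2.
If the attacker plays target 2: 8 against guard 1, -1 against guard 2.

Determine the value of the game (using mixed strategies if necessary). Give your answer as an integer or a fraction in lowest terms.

Row minima are -5 and -1, so the attacker's maximin is -1; column maxima are 8 and 2, so the defender's minimax is 2. These differ, so the equilibrium is in mixed strategies.
Let the attacker play target 1 with probability p. The defender is indifferent when −5p + 8(1−p) = 2p − (1−p), giving p = 9/16.
Let the defender play guard 1 with probability q. The attacker is indifferent when −5q + 2(1−q) = 8q − (1−q), giving q = 3/16.
The value is -5·(3/16) + (2)·(13/16) = 11/16.

11/16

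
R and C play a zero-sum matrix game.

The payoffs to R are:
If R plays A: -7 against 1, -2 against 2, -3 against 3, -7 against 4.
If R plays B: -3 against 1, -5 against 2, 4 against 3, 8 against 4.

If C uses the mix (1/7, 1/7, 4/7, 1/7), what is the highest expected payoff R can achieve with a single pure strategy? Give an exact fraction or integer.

A: (-7)·(1/7) + (-2)·(1/7) + (-3)·(4/7) + (-7)·(1/7) = -4.
B: (-3)·(1/7) + (-5)·(1/7) + (4)·(4/7) + (8)·(1/7) = 16/7.
The best pure response is B with expected payoff 16/7.

16/7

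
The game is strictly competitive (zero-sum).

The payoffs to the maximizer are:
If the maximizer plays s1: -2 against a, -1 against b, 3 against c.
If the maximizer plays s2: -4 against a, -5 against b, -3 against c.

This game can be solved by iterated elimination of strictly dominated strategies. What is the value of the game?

-2

Column c is strictly dominated by a for the minimizer (-2<3, -4<-3); eliminate c.
Row s2 is strictly dominated by row s1 (-2>-4, -1>-5); eliminate s2.
Column b is strictly dominated by a for the minimizer (-2<-1); eliminate b.
Only (s1, a) remains, with payoff -2.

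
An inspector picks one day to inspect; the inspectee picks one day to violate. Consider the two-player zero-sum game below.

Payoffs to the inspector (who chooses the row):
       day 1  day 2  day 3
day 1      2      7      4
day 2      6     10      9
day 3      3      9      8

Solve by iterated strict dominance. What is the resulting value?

6

Row day 3 is strictly dominated by row day 2 (6>3, 10>9, 9>8); eliminate day 3.
Column day 3 is strictly dominated by day 1 for the inspectee (2<4, 6<9); eliminate day 3.
Column day 2 is strictly dominated by day 1 for the inspectee (2<7, 6<10); eliminate day 2.
Row day 1 is strictly dominated by row day 2 (6>2); eliminate day 1.
Only (day 2, day 1) remains, with payoff 6.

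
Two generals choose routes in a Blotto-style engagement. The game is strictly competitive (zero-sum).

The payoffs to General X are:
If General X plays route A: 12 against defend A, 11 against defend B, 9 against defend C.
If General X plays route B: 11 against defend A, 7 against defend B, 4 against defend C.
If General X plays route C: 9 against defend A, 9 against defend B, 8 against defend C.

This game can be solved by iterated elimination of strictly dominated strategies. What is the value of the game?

Row route B is strictly dominated by row route A (12>11, 11>7, 9>4); eliminate route B.
Column defend B is strictly dominated by defend C for General Y (9<11, 8<9); eliminate defend B.
Column defend A is strictly dominated by defend C for General Y (9<12, 8<9); eliminate defend A.
Row route C is strictly dominated by row route A (9>8); eliminate route C.
Only (route A, defend C) remains, with payoff 9.

9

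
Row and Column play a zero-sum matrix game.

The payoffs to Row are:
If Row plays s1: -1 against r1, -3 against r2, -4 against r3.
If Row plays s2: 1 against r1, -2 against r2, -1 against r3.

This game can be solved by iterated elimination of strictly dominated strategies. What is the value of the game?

Column r1 is strictly dominated by r2 for Column (-3<-1, -2<1); eliminate r1.
Row s1 is strictly dominated by row s2 (-2>-3, -1>-4); eliminate s1.
Column r3 is strictly dominated by r2 for Column (-2<-1); eliminate r3.
Only (s2, r2) remains, with payoff -2.

-2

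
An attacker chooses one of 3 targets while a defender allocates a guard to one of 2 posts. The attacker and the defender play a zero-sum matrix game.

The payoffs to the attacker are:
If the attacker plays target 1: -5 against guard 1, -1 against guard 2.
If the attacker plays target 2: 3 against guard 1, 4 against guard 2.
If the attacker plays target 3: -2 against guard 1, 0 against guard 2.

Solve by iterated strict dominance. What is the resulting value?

Row target 1 is strictly dominated by row target 2 (3>-5, 4>-1); eliminate target 1.
Column guard 2 is strictly dominated by guard 1 for the defender (3<4, -2<0); eliminate guard 2.
Row target 3 is strictly dominated by row target 2 (3>-2); eliminate target 3.
Only (target 2, guard 1) remains, with payoff 3.

3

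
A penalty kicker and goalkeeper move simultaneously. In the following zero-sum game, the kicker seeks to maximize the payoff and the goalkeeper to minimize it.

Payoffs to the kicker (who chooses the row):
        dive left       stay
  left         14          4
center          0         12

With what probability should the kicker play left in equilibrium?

Row minima are 4 and 0, so the kicker's maximin is 4; column maxima are 14 and 12, so the goalkeeper's minimax is 12. These differ, so the equilibrium is in mixed strategies.
Let the kicker play left with probability p. The goalkeeper is indifferent when 14p = 4p + 12(1−p), giving p = 6/11.

6/11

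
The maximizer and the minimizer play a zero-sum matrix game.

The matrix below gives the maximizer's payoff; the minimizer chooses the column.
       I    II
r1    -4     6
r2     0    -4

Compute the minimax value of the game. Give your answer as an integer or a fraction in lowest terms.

-8/7

Row minima are -4 and -4, so the maximizer's maximin is -4; column maxima are 0 and 6, so the minimizer's minimax is 0. These differ, so the equilibrium is in mixed strategies.
Let the maximizer play r1 with probability p. The minimizer is indifferent when −4p = 6p − 4(1−p), giving p = 2/7.
Let the minimizer play I with probability q. The maximizer is indifferent when −4q + 6(1−q) = −4(1−q), giving q = 5/7.
The value is -4·(5/7) + (6)·(2/7) = -8/7.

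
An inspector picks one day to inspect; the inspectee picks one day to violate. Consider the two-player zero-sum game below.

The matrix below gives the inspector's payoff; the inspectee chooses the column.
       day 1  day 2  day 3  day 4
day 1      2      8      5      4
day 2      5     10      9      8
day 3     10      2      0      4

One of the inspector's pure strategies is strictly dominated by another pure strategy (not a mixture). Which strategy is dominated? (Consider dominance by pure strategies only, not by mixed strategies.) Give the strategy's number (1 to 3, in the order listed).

1

Compare day 1 with day 2: 5 > 2, 10 > 8, 9 > 5, 8 > 4.
So day 2 strictly dominates day 1 for the inspector; day 1 is strictly dominated.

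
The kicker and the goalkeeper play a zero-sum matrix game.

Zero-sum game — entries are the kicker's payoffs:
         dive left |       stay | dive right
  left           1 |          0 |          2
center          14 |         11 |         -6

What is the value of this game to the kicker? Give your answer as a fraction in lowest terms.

Column dive left is strictly dominated by stay for the goalkeeper (it gives the kicker more in every row).
The remaining 2×2 game on (left, center) × (stay, dive right) has no saddle point. Let the kicker play left with probability p; indifference gives 11(1−p) = 2p − 6(1−p), so p = 17/19.
Similarly the goalkeeper's optimal q on stay is 8/19, and the value is 0·(8/19) + (2)·(11/19) = 22/19.

22/19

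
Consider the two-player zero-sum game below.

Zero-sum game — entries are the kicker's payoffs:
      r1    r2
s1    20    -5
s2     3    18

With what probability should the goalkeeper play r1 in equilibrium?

Row minima are -5 and 3, so the kicker's maximin is 3; column maxima are 20 and 18, so the goalkeeper's minimax is 18. These differ, so the equilibrium is in mixed strategies.
Let the goalkeeper play r1 with probability q. The kicker is indifferent when 20q − 5(1−q) = 3q + 18(1−q), giving q = 23/40.

23/40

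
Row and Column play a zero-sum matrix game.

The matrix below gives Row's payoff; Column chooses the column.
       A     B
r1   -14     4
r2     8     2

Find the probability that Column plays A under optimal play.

Row minima are -14 and 2, so Row's maximin is 2; column maxima are 8 and 4, so Column's minimax is 4. These differ, so the equilibrium is in mixed strategies.
Let Column play A with probability q. Row is indifferent when −14q + 4(1−q) = 8q + 2(1−q), giving q = 1/12.

1/12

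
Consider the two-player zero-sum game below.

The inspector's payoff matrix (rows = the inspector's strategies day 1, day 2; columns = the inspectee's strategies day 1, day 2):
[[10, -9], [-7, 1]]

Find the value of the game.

-53/27

Row minima are -9 and -7, so the inspector's maximin is -7; column maxima are 10 and 1, so the inspectee's minimax is 1. These differ, so the equilibrium is in mixed strategies.
Let the inspector play day 1 with probability p. The inspectee is indifferent when 10p − 7(1−p) = −9p + (1−p), giving p = 8/27.
Let the inspectee play day 1 with probability q. The inspector is indifferent when 10q − 9(1−q) = −7q + (1−q), giving q = 10/27.
The value is 10·(10/27) + (-9)·(17/27) = -53/27.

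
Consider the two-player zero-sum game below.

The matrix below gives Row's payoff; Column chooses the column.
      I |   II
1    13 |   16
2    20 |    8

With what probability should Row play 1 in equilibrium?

4/5

Row minima are 13 and 8, so Row's maximin is 13; column maxima are 20 and 16, so Column's minimax is 16. These differ, so the equilibrium is in mixed strategies.
Let Row play 1 with probability p. Column is indifferent when 13p + 20(1−p) = 16p + 8(1−p), giving p = 4/5.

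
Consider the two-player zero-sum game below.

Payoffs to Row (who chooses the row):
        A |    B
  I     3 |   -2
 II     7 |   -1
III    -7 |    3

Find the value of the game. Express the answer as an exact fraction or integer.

7/9

Row I is strictly dominated by row II, so Row never plays it.
The remaining 2×2 game on (II, III) × (A, B) has no saddle point. Let Row play II with probability p; indifference gives 7p − 7(1−p) = −p + 3(1−p), so p = 5/9.
Similarly Column's optimal q on A is 2/9, and the value is 7·(2/9) + (-1)·(7/9) = 7/9.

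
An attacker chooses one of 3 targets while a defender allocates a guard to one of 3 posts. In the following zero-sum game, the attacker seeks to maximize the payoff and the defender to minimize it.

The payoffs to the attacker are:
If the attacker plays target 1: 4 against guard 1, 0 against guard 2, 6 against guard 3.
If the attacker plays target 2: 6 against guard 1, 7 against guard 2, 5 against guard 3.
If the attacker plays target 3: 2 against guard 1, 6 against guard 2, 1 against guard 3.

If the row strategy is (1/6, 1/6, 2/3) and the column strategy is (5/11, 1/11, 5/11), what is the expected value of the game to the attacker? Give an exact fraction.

Against (5/11, 1/11, 5/11), each row's expected payoff is target 1: 50/11; target 2: 62/11; target 3: 21/11.
Taking the (1/6, 1/6, 2/3)-weighted average: (1/6)·(50/11) + (1/6)·(62/11) + (2/3)·(21/11) = 98/33.

98/33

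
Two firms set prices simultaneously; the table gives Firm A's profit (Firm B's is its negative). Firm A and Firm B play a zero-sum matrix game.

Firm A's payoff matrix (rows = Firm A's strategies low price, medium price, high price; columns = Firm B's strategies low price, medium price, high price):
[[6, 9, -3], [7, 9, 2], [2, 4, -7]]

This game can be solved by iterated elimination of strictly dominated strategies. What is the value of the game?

2

Row high price is strictly dominated by row low price (6>2, 9>4, -3>-7); eliminate high price.
Column medium price is strictly dominated by low price for Firm B (6<9, 7<9); eliminate medium price.
Column low price is strictly dominated by high price for Firm B (-3<6, 2<7); eliminate low price.
Row low price is strictly dominated by row medium price (2>-3); eliminate low price.
Only (medium price, high price) remains, with payoff 2.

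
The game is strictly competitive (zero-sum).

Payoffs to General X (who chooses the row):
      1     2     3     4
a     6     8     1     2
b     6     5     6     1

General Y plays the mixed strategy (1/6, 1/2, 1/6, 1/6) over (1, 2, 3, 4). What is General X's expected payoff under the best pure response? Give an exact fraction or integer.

11/2

a: (6)·(1/6) + (8)·(1/2) + (1)·(1/6) + (2)·(1/6) = 11/2.
b: (6)·(1/6) + (5)·(1/2) + (6)·(1/6) + (1)·(1/6) = 14/3.
The best pure response is a with expected payoff 11/2.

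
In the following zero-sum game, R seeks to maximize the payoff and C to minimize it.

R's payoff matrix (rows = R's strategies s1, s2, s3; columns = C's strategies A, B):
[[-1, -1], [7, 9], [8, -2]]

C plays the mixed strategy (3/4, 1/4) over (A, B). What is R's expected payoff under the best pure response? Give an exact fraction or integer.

15/2

s1: (-1)·(3/4) + (-1)·(1/4) = -1.
s2: (7)·(3/4) + (9)·(1/4) = 15/2.
s3: (8)·(3/4) + (-2)·(1/4) = 11/2.
The best pure response is s2 with expected payoff 15/2.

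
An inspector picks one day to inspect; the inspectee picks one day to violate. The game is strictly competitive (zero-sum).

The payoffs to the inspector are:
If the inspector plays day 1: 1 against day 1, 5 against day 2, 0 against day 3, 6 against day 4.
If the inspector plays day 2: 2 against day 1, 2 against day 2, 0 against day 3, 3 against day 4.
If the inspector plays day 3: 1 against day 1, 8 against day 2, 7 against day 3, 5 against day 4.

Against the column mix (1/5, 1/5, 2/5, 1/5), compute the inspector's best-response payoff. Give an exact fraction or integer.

day 1: (1)·(1/5) + (5)·(1/5) + (0)·(2/5) + (6)·(1/5) = 12/5.
day 2: (2)·(1/5) + (2)·(1/5) + (0)·(2/5) + (3)·(1/5) = 7/5.
day 3: (1)·(1/5) + (8)·(1/5) + (7)·(2/5) + (5)·(1/5) = 28/5.
The best pure response is day 3 with expected payoff 28/5.

28/5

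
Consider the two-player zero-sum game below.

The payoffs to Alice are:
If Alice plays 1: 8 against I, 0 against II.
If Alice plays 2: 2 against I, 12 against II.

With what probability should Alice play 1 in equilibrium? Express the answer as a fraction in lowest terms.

5/9

Row minima are 0 and 2, so Alice's maximin is 2; column maxima are 8 and 12, so Bob's minimax is 8. These differ, so the equilibrium is in mixed strategies.
Let Alice play 1 with probability p. Bob is indifferent when 8p + 2(1−p) = 12(1−p), giving p = 5/9.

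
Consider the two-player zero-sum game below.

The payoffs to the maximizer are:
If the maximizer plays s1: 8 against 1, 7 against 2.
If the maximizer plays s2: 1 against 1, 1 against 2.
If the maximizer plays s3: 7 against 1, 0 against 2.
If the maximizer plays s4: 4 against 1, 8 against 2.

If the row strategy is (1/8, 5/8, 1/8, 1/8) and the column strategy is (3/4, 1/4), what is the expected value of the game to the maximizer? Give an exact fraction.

23/8

Against (3/4, 1/4), each row's expected payoff is s1: 31/4; s2: 1; s3: 21/4; s4: 5.
Taking the (1/8, 5/8, 1/8, 1/8)-weighted average: (1/8)·(31/4) + (5/8)·(1) + (1/8)·(21/4) + (1/8)·(5) = 23/8.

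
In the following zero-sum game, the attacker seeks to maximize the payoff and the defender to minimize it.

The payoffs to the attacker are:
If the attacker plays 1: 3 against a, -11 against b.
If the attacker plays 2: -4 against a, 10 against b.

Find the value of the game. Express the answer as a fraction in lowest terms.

-1/2

Row minima are -11 and -4, so the attacker's maximin is -4; column maxima are 3 and 10, so the defender's minimax is 3. These differ, so the equilibrium is in mixed strategies.
Let the attacker play 1 with probability p. The defender is indifferent when 3p − 4(1−p) = −11p + 10(1−p), giving p = 1/2.
Let the defender play a with probability q. The attacker is indifferent when 3q − 11(1−q) = −4q + 10(1−q), giving q = 3/4.
The value is 3·(3/4) + (-11)·(1/4) = -1/2.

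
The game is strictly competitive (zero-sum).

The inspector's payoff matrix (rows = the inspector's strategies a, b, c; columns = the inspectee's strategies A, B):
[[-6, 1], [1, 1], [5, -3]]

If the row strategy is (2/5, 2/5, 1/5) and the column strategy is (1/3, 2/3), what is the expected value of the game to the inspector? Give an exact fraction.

Against (1/3, 2/3), each row's expected payoff is a: -4/3; b: 1; c: -1/3.
Taking the (2/5, 2/5, 1/5)-weighted average: (2/5)·(-4/3) + (2/5)·(1) + (1/5)·(-1/3) = -1/5.

-1/5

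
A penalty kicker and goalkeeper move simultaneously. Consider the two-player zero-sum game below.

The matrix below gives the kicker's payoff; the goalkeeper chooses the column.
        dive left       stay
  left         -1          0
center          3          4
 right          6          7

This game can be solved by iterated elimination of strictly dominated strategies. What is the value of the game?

Row center is strictly dominated by row right (6>3, 7>4); eliminate center.
Column stay is strictly dominated by dive left for the goalkeeper (-1<0, 6<7); eliminate stay.
Row left is strictly dominated by row right (6>-1); eliminate left.
Only (right, dive left) remains, with payoff 6.

6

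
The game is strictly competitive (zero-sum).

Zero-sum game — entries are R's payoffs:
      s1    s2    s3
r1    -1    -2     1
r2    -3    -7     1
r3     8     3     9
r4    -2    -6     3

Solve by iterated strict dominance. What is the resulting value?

Row r2 is strictly dominated by row r3 (8>-3, 3>-7, 9>1); eliminate r2.
Column s1 is strictly dominated by s2 for C (-2<-1, 3<8, -6<-2); eliminate s1.
Column s3 is strictly dominated by s2 for C (-2<1, 3<9, -6<3); eliminate s3.
Row r1 is strictly dominated by row r3 (3>-2); eliminate r1.
Row r4 is strictly dominated by row r3 (3>-6); eliminate r4.
Only (r3, s2) remains, with payoff 3.

3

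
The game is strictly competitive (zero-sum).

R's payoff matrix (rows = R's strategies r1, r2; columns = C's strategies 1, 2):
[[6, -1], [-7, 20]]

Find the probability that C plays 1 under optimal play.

Row minima are -1 and -7, so R's maximin is -1; column maxima are 6 and 20, so C's minimax is 6. These differ, so the equilibrium is in mixed strategies.
Let C play 1 with probability q. R is indifferent when 6q − (1−q) = −7q + 20(1−q), giving q = 21/34.

21/34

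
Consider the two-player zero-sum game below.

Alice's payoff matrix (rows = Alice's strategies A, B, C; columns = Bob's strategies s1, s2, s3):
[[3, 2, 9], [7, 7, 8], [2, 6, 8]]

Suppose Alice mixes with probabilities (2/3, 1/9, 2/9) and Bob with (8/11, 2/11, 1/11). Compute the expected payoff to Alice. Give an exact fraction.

Against (8/11, 2/11, 1/11), each row's expected payoff is A: 37/11; B: 78/11; C: 36/11.
Taking the (2/3, 1/9, 2/9)-weighted average: (2/3)·(37/11) + (1/9)·(78/11) + (2/9)·(36/11) = 124/33.

124/33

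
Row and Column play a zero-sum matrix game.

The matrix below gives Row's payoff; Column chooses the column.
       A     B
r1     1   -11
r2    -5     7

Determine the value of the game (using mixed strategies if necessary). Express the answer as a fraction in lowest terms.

Row minima are -11 and -5, so Row's maximin is -5; column maxima are 1 and 7, so Column's minimax is 1. These differ, so the equilibrium is in mixed strategies.
Let Row play r1 with probability p. Column is indifferent when p − 5(1−p) = −11p + 7(1−p), giving p = 1/2.
Let Column play A with probability q. Row is indifferent when q − 11(1−q) = −5q + 7(1−q), giving q = 3/4.
The value is 1·(3/4) + (-11)·(1/4) = -2.

-2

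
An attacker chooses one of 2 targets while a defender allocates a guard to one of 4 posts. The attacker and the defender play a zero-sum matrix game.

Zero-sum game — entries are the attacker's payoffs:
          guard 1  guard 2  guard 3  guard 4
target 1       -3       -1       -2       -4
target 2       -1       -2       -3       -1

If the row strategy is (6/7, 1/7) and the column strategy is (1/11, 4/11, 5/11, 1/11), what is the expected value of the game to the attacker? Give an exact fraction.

-151/77

Against (1/11, 4/11, 5/11, 1/11), each row's expected payoff is target 1: -21/11; target 2: -25/11.
Taking the (6/7, 1/7)-weighted average: (6/7)·(-21/11) + (1/7)·(-25/11) = -151/77.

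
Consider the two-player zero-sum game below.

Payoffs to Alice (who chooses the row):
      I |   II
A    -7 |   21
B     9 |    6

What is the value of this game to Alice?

231/31

Row minima are -7 and 6, so Alice's maximin is 6; column maxima are 9 and 21, so Bob's minimax is 9. These differ, so the equilibrium is in mixed strategies.
Let Alice play A with probability p. Bob is indifferent when −7p + 9(1−p) = 21p + 6(1−p), giving p = 3/31.
Let Bob play I with probability q. Alice is indifferent when −7q + 21(1−q) = 9q + 6(1−q), giving q = 15/31.
The value is -7·(15/31) + (21)·(16/31) = 231/31.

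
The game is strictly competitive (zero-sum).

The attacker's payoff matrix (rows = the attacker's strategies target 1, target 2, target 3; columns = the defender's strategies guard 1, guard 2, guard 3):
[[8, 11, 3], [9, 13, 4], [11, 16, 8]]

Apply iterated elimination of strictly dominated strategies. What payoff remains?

8

Row target 1 is strictly dominated by row target 2 (9>8, 13>11, 4>3); eliminate target 1.
Row target 2 is strictly dominated by row target 3 (11>9, 16>13, 8>4); eliminate target 2.
Column guard 1 is strictly dominated by guard 3 for the defender (8<11); eliminate guard 1.
Column guard 2 is strictly dominated by guard 3 for the defender (8<16); eliminate guard 2.
Only (target 3, guard 3) remains, with payoff 8.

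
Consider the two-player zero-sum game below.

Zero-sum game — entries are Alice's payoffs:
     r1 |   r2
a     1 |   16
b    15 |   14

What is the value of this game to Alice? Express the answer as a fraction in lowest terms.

113/8

Row minima are 1 and 14, so Alice's maximin is 14; column maxima are 15 and 16, so Bob's minimax is 15. These differ, so the equilibrium is in mixed strategies.
Let Alice play a with probability p. Bob is indifferent when p + 15(1−p) = 16p + 14(1−p), giving p = 1/16.
Let Bob play r1 with probability q. Alice is indifferent when q + 16(1−q) = 15q + 14(1−q), giving q = 1/8.
The value is 1·(1/8) + (16)·(7/8) = 113/8.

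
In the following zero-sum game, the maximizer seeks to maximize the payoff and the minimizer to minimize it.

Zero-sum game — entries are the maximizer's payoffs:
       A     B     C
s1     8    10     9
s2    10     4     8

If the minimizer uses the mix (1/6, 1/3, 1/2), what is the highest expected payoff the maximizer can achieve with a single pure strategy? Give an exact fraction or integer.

s1: (8)·(1/6) + (10)·(1/3) + (9)·(1/2) = 55/6.
s2: (10)·(1/6) + (4)·(1/3) + (8)·(1/2) = 7.
The best pure response is s1 with expected payoff 55/6.

55/6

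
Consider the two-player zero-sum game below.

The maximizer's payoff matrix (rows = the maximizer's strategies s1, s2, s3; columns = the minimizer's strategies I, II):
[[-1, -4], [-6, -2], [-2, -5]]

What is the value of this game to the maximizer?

-22/7

Row s3 is strictly dominated by row s1, so the maximizer never plays it.
The remaining 2×2 game on (s1, s2) × (I, II) has no saddle point. Let the maximizer play s1 with probability p; indifference gives −p − 6(1−p) = −4p − 2(1−p), so p = 4/7.
Similarly the minimizer's optimal q on I is 2/7, and the value is -1·(2/7) + (-4)·(5/7) = -22/7.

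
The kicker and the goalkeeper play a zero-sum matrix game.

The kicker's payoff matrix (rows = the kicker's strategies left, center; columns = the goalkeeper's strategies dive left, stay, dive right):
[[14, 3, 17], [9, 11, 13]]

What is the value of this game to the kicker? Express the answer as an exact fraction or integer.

Column dive right is strictly dominated by dive left for the goalkeeper (it gives the kicker more in every row).
The remaining 2×2 game on (left, center) × (dive left, stay) has no saddle point. Let the kicker play left with probability p; indifference gives 14p + 9(1−p) = 3p + 11(1−p), so p = 2/13.
Similarly the goalkeeper's optimal q on dive left is 8/13, and the value is 14·(8/13) + (3)·(5/13) = 127/13.

127/13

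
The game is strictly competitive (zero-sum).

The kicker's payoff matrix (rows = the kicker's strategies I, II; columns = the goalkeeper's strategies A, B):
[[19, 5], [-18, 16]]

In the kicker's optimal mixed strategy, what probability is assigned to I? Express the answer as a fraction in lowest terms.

17/24

Row minima are 5 and -18, so the kicker's maximin is 5; column maxima are 19 and 16, so the goalkeeper's minimax is 16. These differ, so the equilibrium is in mixed strategies.
Let the kicker play I with probability p. The goalkeeper is indifferent when 19p − 18(1−p) = 5p + 16(1−p), giving p = 17/24.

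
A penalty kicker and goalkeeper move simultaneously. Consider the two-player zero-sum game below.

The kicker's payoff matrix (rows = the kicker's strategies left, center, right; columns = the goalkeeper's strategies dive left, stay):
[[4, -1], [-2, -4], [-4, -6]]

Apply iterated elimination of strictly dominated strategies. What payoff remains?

-1

Row center is strictly dominated by row left (4>-2, -1>-4); eliminate center.
Column dive left is strictly dominated by stay for the goalkeeper (-1<4, -6<-4); eliminate dive left.
Row right is strictly dominated by row left (-1>-6); eliminate right.
Only (left, stay) remains, with payoff -1.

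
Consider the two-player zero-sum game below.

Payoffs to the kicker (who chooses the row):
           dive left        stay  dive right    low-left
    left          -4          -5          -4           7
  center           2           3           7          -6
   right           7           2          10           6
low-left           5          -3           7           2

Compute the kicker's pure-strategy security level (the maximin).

2

The worst-case payoff for each row is left: -5, center: -6, right: 2, low-left: -3.
The best of these is 2.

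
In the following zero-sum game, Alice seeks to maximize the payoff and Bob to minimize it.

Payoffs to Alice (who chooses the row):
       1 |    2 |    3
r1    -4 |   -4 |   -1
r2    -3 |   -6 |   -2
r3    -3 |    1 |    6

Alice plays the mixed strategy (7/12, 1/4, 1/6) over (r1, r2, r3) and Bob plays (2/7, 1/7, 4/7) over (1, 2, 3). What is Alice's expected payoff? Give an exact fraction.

-67/42

Against (2/7, 1/7, 4/7), each row's expected payoff is r1: -16/7; r2: -20/7; r3: 19/7.
Taking the (7/12, 1/4, 1/6)-weighted average: (7/12)·(-16/7) + (1/4)·(-20/7) + (1/6)·(19/7) = -67/42.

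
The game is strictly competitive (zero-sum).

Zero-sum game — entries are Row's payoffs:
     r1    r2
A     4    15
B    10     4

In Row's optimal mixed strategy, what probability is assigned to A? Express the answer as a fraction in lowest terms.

6/17

Row minima are 4 and 4, so Row's maximin is 4; column maxima are 10 and 15, so Column's minimax is 10. These differ, so the equilibrium is in mixed strategies.
Let Row play A with probability p. Column is indifferent when 4p + 10(1−p) = 15p + 4(1−p), giving p = 6/17.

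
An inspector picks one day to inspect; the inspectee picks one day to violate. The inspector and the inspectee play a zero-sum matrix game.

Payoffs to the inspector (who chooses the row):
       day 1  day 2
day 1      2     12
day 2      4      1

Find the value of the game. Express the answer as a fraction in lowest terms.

46/13

Row minima are 2 and 1, so the inspector's maximin is 2; column maxima are 4 and 12, so the inspectee's minimax is 4. These differ, so the equilibrium is in mixed strategies.
Let the inspector play day 1 with probability p. The inspectee is indifferent when 2p + 4(1−p) = 12p + (1−p), giving p = 3/13.
Let the inspectee play day 1 with probability q. The inspector is indifferent when 2q + 12(1−q) = 4q + (1−q), giving q = 11/13.
The value is 2·(11/13) + (12)·(2/13) = 46/13.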